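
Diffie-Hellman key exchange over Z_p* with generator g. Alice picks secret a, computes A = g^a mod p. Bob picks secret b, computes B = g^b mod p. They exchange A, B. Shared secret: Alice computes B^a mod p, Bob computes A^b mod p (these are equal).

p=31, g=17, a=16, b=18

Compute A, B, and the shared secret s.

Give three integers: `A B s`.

Answer: 14 16 16

Derivation:
A = 17^16 mod 31  (bits of 16 = 10000)
  bit 0 = 1: r = r^2 * 17 mod 31 = 1^2 * 17 = 1*17 = 17
  bit 1 = 0: r = r^2 mod 31 = 17^2 = 10
  bit 2 = 0: r = r^2 mod 31 = 10^2 = 7
  bit 3 = 0: r = r^2 mod 31 = 7^2 = 18
  bit 4 = 0: r = r^2 mod 31 = 18^2 = 14
  -> A = 14
B = 17^18 mod 31  (bits of 18 = 10010)
  bit 0 = 1: r = r^2 * 17 mod 31 = 1^2 * 17 = 1*17 = 17
  bit 1 = 0: r = r^2 mod 31 = 17^2 = 10
  bit 2 = 0: r = r^2 mod 31 = 10^2 = 7
  bit 3 = 1: r = r^2 * 17 mod 31 = 7^2 * 17 = 18*17 = 27
  bit 4 = 0: r = r^2 mod 31 = 27^2 = 16
  -> B = 16
s = B^a = 16^16 mod 31  (bits of 16 = 10000)
  bit 0 = 1: r = r^2 * 16 mod 31 = 1^2 * 16 = 1*16 = 16
  bit 1 = 0: r = r^2 mod 31 = 16^2 = 8
  bit 2 = 0: r = r^2 mod 31 = 8^2 = 2
  bit 3 = 0: r = r^2 mod 31 = 2^2 = 4
  bit 4 = 0: r = r^2 mod 31 = 4^2 = 16
  -> s = B^a = 16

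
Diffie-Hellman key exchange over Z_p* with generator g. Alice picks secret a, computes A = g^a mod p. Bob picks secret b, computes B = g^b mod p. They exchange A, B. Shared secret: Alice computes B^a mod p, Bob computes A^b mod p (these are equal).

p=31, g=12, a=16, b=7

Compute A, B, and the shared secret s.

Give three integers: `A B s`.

A = 12^16 mod 31  (bits of 16 = 10000)
  bit 0 = 1: r = r^2 * 12 mod 31 = 1^2 * 12 = 1*12 = 12
  bit 1 = 0: r = r^2 mod 31 = 12^2 = 20
  bit 2 = 0: r = r^2 mod 31 = 20^2 = 28
  bit 3 = 0: r = r^2 mod 31 = 28^2 = 9
  bit 4 = 0: r = r^2 mod 31 = 9^2 = 19
  -> A = 19
B = 12^7 mod 31  (bits of 7 = 111)
  bit 0 = 1: r = r^2 * 12 mod 31 = 1^2 * 12 = 1*12 = 12
  bit 1 = 1: r = r^2 * 12 mod 31 = 12^2 * 12 = 20*12 = 23
  bit 2 = 1: r = r^2 * 12 mod 31 = 23^2 * 12 = 2*12 = 24
  -> B = 24
s = B^a = 24^16 mod 31  (bits of 16 = 10000)
  bit 0 = 1: r = r^2 * 24 mod 31 = 1^2 * 24 = 1*24 = 24
  bit 1 = 0: r = r^2 mod 31 = 24^2 = 18
  bit 2 = 0: r = r^2 mod 31 = 18^2 = 14
  bit 3 = 0: r = r^2 mod 31 = 14^2 = 10
  bit 4 = 0: r = r^2 mod 31 = 10^2 = 7
  -> s = B^a = 7

Answer: 19 24 7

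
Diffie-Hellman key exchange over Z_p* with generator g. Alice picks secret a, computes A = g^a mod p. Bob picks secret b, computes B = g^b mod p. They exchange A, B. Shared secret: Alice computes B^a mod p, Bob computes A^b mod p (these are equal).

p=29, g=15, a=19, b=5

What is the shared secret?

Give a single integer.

Answer: 21

Derivation:
A = 15^19 mod 29  (bits of 19 = 10011)
  bit 0 = 1: r = r^2 * 15 mod 29 = 1^2 * 15 = 1*15 = 15
  bit 1 = 0: r = r^2 mod 29 = 15^2 = 22
  bit 2 = 0: r = r^2 mod 29 = 22^2 = 20
  bit 3 = 1: r = r^2 * 15 mod 29 = 20^2 * 15 = 23*15 = 26
  bit 4 = 1: r = r^2 * 15 mod 29 = 26^2 * 15 = 9*15 = 19
  -> A = 19
B = 15^5 mod 29  (bits of 5 = 101)
  bit 0 = 1: r = r^2 * 15 mod 29 = 1^2 * 15 = 1*15 = 15
  bit 1 = 0: r = r^2 mod 29 = 15^2 = 22
  bit 2 = 1: r = r^2 * 15 mod 29 = 22^2 * 15 = 20*15 = 10
  -> B = 10
s = B^a = 10^19 mod 29  (bits of 19 = 10011)
  bit 0 = 1: r = r^2 * 10 mod 29 = 1^2 * 10 = 1*10 = 10
  bit 1 = 0: r = r^2 mod 29 = 10^2 = 13
  bit 2 = 0: r = r^2 mod 29 = 13^2 = 24
  bit 3 = 1: r = r^2 * 10 mod 29 = 24^2 * 10 = 25*10 = 18
  bit 4 = 1: r = r^2 * 10 mod 29 = 18^2 * 10 = 5*10 = 21
  -> s = B^a = 21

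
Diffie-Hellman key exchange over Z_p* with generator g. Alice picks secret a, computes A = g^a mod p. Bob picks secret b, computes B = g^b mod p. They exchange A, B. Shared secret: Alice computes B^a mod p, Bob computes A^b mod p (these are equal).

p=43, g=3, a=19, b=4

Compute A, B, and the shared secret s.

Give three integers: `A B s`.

A = 3^19 mod 43  (bits of 19 = 10011)
  bit 0 = 1: r = r^2 * 3 mod 43 = 1^2 * 3 = 1*3 = 3
  bit 1 = 0: r = r^2 mod 43 = 3^2 = 9
  bit 2 = 0: r = r^2 mod 43 = 9^2 = 38
  bit 3 = 1: r = r^2 * 3 mod 43 = 38^2 * 3 = 25*3 = 32
  bit 4 = 1: r = r^2 * 3 mod 43 = 32^2 * 3 = 35*3 = 19
  -> A = 19
B = 3^4 mod 43  (bits of 4 = 100)
  bit 0 = 1: r = r^2 * 3 mod 43 = 1^2 * 3 = 1*3 = 3
  bit 1 = 0: r = r^2 mod 43 = 3^2 = 9
  bit 2 = 0: r = r^2 mod 43 = 9^2 = 38
  -> B = 38
s = B^a = 38^19 mod 43  (bits of 19 = 10011)
  bit 0 = 1: r = r^2 * 38 mod 43 = 1^2 * 38 = 1*38 = 38
  bit 1 = 0: r = r^2 mod 43 = 38^2 = 25
  bit 2 = 0: r = r^2 mod 43 = 25^2 = 23
  bit 3 = 1: r = r^2 * 38 mod 43 = 23^2 * 38 = 13*38 = 21
  bit 4 = 1: r = r^2 * 38 mod 43 = 21^2 * 38 = 11*38 = 31
  -> s = B^a = 31

Answer: 19 38 31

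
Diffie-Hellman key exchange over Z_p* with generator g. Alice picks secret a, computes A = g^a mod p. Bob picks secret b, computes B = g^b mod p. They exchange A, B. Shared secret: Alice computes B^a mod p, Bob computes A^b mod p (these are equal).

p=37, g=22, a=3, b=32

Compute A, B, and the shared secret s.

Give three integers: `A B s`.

Answer: 29 33 10

Derivation:
A = 22^3 mod 37  (bits of 3 = 11)
  bit 0 = 1: r = r^2 * 22 mod 37 = 1^2 * 22 = 1*22 = 22
  bit 1 = 1: r = r^2 * 22 mod 37 = 22^2 * 22 = 3*22 = 29
  -> A = 29
B = 22^32 mod 37  (bits of 32 = 100000)
  bit 0 = 1: r = r^2 * 22 mod 37 = 1^2 * 22 = 1*22 = 22
  bit 1 = 0: r = r^2 mod 37 = 22^2 = 3
  bit 2 = 0: r = r^2 mod 37 = 3^2 = 9
  bit 3 = 0: r = r^2 mod 37 = 9^2 = 7
  bit 4 = 0: r = r^2 mod 37 = 7^2 = 12
  bit 5 = 0: r = r^2 mod 37 = 12^2 = 33
  -> B = 33
s = B^a = 33^3 mod 37  (bits of 3 = 11)
  bit 0 = 1: r = r^2 * 33 mod 37 = 1^2 * 33 = 1*33 = 33
  bit 1 = 1: r = r^2 * 33 mod 37 = 33^2 * 33 = 16*33 = 10
  -> s = B^a = 10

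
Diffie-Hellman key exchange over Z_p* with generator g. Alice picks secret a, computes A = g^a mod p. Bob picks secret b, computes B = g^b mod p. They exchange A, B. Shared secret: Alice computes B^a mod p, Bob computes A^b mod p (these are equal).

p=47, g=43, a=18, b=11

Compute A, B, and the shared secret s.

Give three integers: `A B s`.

A = 43^18 mod 47  (bits of 18 = 10010)
  bit 0 = 1: r = r^2 * 43 mod 47 = 1^2 * 43 = 1*43 = 43
  bit 1 = 0: r = r^2 mod 47 = 43^2 = 16
  bit 2 = 0: r = r^2 mod 47 = 16^2 = 21
  bit 3 = 1: r = r^2 * 43 mod 47 = 21^2 * 43 = 18*43 = 22
  bit 4 = 0: r = r^2 mod 47 = 22^2 = 14
  -> A = 14
B = 43^11 mod 47  (bits of 11 = 1011)
  bit 0 = 1: r = r^2 * 43 mod 47 = 1^2 * 43 = 1*43 = 43
  bit 1 = 0: r = r^2 mod 47 = 43^2 = 16
  bit 2 = 1: r = r^2 * 43 mod 47 = 16^2 * 43 = 21*43 = 10
  bit 3 = 1: r = r^2 * 43 mod 47 = 10^2 * 43 = 6*43 = 23
  -> B = 23
s = B^a = 23^18 mod 47  (bits of 18 = 10010)
  bit 0 = 1: r = r^2 * 23 mod 47 = 1^2 * 23 = 1*23 = 23
  bit 1 = 0: r = r^2 mod 47 = 23^2 = 12
  bit 2 = 0: r = r^2 mod 47 = 12^2 = 3
  bit 3 = 1: r = r^2 * 23 mod 47 = 3^2 * 23 = 9*23 = 19
  bit 4 = 0: r = r^2 mod 47 = 19^2 = 32
  -> s = B^a = 32

Answer: 14 23 32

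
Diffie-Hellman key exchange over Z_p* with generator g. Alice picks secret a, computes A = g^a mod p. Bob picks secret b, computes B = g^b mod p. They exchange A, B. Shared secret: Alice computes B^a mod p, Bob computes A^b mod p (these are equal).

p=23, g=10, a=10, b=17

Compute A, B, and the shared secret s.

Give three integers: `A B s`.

Answer: 16 17 4

Derivation:
A = 10^10 mod 23  (bits of 10 = 1010)
  bit 0 = 1: r = r^2 * 10 mod 23 = 1^2 * 10 = 1*10 = 10
  bit 1 = 0: r = r^2 mod 23 = 10^2 = 8
  bit 2 = 1: r = r^2 * 10 mod 23 = 8^2 * 10 = 18*10 = 19
  bit 3 = 0: r = r^2 mod 23 = 19^2 = 16
  -> A = 16
B = 10^17 mod 23  (bits of 17 = 10001)
  bit 0 = 1: r = r^2 * 10 mod 23 = 1^2 * 10 = 1*10 = 10
  bit 1 = 0: r = r^2 mod 23 = 10^2 = 8
  bit 2 = 0: r = r^2 mod 23 = 8^2 = 18
  bit 3 = 0: r = r^2 mod 23 = 18^2 = 2
  bit 4 = 1: r = r^2 * 10 mod 23 = 2^2 * 10 = 4*10 = 17
  -> B = 17
s = B^a = 17^10 mod 23  (bits of 10 = 1010)
  bit 0 = 1: r = r^2 * 17 mod 23 = 1^2 * 17 = 1*17 = 17
  bit 1 = 0: r = r^2 mod 23 = 17^2 = 13
  bit 2 = 1: r = r^2 * 17 mod 23 = 13^2 * 17 = 8*17 = 21
  bit 3 = 0: r = r^2 mod 23 = 21^2 = 4
  -> s = B^a = 4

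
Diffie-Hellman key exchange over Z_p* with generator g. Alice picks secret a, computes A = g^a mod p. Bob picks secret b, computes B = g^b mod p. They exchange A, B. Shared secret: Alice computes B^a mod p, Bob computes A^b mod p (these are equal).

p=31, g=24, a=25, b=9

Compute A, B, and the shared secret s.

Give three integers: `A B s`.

Answer: 6 23 30

Derivation:
A = 24^25 mod 31  (bits of 25 = 11001)
  bit 0 = 1: r = r^2 * 24 mod 31 = 1^2 * 24 = 1*24 = 24
  bit 1 = 1: r = r^2 * 24 mod 31 = 24^2 * 24 = 18*24 = 29
  bit 2 = 0: r = r^2 mod 31 = 29^2 = 4
  bit 3 = 0: r = r^2 mod 31 = 4^2 = 16
  bit 4 = 1: r = r^2 * 24 mod 31 = 16^2 * 24 = 8*24 = 6
  -> A = 6
B = 24^9 mod 31  (bits of 9 = 1001)
  bit 0 = 1: r = r^2 * 24 mod 31 = 1^2 * 24 = 1*24 = 24
  bit 1 = 0: r = r^2 mod 31 = 24^2 = 18
  bit 2 = 0: r = r^2 mod 31 = 18^2 = 14
  bit 3 = 1: r = r^2 * 24 mod 31 = 14^2 * 24 = 10*24 = 23
  -> B = 23
s = B^a = 23^25 mod 31  (bits of 25 = 11001)
  bit 0 = 1: r = r^2 * 23 mod 31 = 1^2 * 23 = 1*23 = 23
  bit 1 = 1: r = r^2 * 23 mod 31 = 23^2 * 23 = 2*23 = 15
  bit 2 = 0: r = r^2 mod 31 = 15^2 = 8
  bit 3 = 0: r = r^2 mod 31 = 8^2 = 2
  bit 4 = 1: r = r^2 * 23 mod 31 = 2^2 * 23 = 4*23 = 30
  -> s = B^a = 30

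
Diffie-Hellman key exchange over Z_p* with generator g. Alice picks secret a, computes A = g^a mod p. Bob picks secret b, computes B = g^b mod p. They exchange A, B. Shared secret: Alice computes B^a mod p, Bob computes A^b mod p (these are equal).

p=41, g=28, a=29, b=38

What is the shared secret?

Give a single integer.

A = 28^29 mod 41  (bits of 29 = 11101)
  bit 0 = 1: r = r^2 * 28 mod 41 = 1^2 * 28 = 1*28 = 28
  bit 1 = 1: r = r^2 * 28 mod 41 = 28^2 * 28 = 5*28 = 17
  bit 2 = 1: r = r^2 * 28 mod 41 = 17^2 * 28 = 2*28 = 15
  bit 3 = 0: r = r^2 mod 41 = 15^2 = 20
  bit 4 = 1: r = r^2 * 28 mod 41 = 20^2 * 28 = 31*28 = 7
  -> A = 7
B = 28^38 mod 41  (bits of 38 = 100110)
  bit 0 = 1: r = r^2 * 28 mod 41 = 1^2 * 28 = 1*28 = 28
  bit 1 = 0: r = r^2 mod 41 = 28^2 = 5
  bit 2 = 0: r = r^2 mod 41 = 5^2 = 25
  bit 3 = 1: r = r^2 * 28 mod 41 = 25^2 * 28 = 10*28 = 34
  bit 4 = 1: r = r^2 * 28 mod 41 = 34^2 * 28 = 8*28 = 19
  bit 5 = 0: r = r^2 mod 41 = 19^2 = 33
  -> B = 33
s = B^a = 33^29 mod 41  (bits of 29 = 11101)
  bit 0 = 1: r = r^2 * 33 mod 41 = 1^2 * 33 = 1*33 = 33
  bit 1 = 1: r = r^2 * 33 mod 41 = 33^2 * 33 = 23*33 = 21
  bit 2 = 1: r = r^2 * 33 mod 41 = 21^2 * 33 = 31*33 = 39
  bit 3 = 0: r = r^2 mod 41 = 39^2 = 4
  bit 4 = 1: r = r^2 * 33 mod 41 = 4^2 * 33 = 16*33 = 36
  -> s = B^a = 36

Answer: 36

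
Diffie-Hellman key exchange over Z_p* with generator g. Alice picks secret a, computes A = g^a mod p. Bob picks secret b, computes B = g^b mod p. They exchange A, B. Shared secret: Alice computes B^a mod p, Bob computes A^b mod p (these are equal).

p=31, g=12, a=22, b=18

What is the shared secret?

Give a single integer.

A = 12^22 mod 31  (bits of 22 = 10110)
  bit 0 = 1: r = r^2 * 12 mod 31 = 1^2 * 12 = 1*12 = 12
  bit 1 = 0: r = r^2 mod 31 = 12^2 = 20
  bit 2 = 1: r = r^2 * 12 mod 31 = 20^2 * 12 = 28*12 = 26
  bit 3 = 1: r = r^2 * 12 mod 31 = 26^2 * 12 = 25*12 = 21
  bit 4 = 0: r = r^2 mod 31 = 21^2 = 7
  -> A = 7
B = 12^18 mod 31  (bits of 18 = 10010)
  bit 0 = 1: r = r^2 * 12 mod 31 = 1^2 * 12 = 1*12 = 12
  bit 1 = 0: r = r^2 mod 31 = 12^2 = 20
  bit 2 = 0: r = r^2 mod 31 = 20^2 = 28
  bit 3 = 1: r = r^2 * 12 mod 31 = 28^2 * 12 = 9*12 = 15
  bit 4 = 0: r = r^2 mod 31 = 15^2 = 8
  -> B = 8
s = B^a = 8^22 mod 31  (bits of 22 = 10110)
  bit 0 = 1: r = r^2 * 8 mod 31 = 1^2 * 8 = 1*8 = 8
  bit 1 = 0: r = r^2 mod 31 = 8^2 = 2
  bit 2 = 1: r = r^2 * 8 mod 31 = 2^2 * 8 = 4*8 = 1
  bit 3 = 1: r = r^2 * 8 mod 31 = 1^2 * 8 = 1*8 = 8
  bit 4 = 0: r = r^2 mod 31 = 8^2 = 2
  -> s = B^a = 2

Answer: 2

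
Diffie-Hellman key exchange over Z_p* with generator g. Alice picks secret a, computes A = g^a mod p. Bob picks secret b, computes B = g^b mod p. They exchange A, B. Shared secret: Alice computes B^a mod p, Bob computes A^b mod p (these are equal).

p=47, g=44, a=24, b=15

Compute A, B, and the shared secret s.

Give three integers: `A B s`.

A = 44^24 mod 47  (bits of 24 = 11000)
  bit 0 = 1: r = r^2 * 44 mod 47 = 1^2 * 44 = 1*44 = 44
  bit 1 = 1: r = r^2 * 44 mod 47 = 44^2 * 44 = 9*44 = 20
  bit 2 = 0: r = r^2 mod 47 = 20^2 = 24
  bit 3 = 0: r = r^2 mod 47 = 24^2 = 12
  bit 4 = 0: r = r^2 mod 47 = 12^2 = 3
  -> A = 3
B = 44^15 mod 47  (bits of 15 = 1111)
  bit 0 = 1: r = r^2 * 44 mod 47 = 1^2 * 44 = 1*44 = 44
  bit 1 = 1: r = r^2 * 44 mod 47 = 44^2 * 44 = 9*44 = 20
  bit 2 = 1: r = r^2 * 44 mod 47 = 20^2 * 44 = 24*44 = 22
  bit 3 = 1: r = r^2 * 44 mod 47 = 22^2 * 44 = 14*44 = 5
  -> B = 5
s = B^a = 5^24 mod 47  (bits of 24 = 11000)
  bit 0 = 1: r = r^2 * 5 mod 47 = 1^2 * 5 = 1*5 = 5
  bit 1 = 1: r = r^2 * 5 mod 47 = 5^2 * 5 = 25*5 = 31
  bit 2 = 0: r = r^2 mod 47 = 31^2 = 21
  bit 3 = 0: r = r^2 mod 47 = 21^2 = 18
  bit 4 = 0: r = r^2 mod 47 = 18^2 = 42
  -> s = B^a = 42

Answer: 3 5 42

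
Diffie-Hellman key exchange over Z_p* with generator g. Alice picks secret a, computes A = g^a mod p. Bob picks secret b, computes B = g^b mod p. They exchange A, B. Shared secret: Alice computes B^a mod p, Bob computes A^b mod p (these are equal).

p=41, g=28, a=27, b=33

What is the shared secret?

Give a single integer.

Answer: 6

Derivation:
A = 28^27 mod 41  (bits of 27 = 11011)
  bit 0 = 1: r = r^2 * 28 mod 41 = 1^2 * 28 = 1*28 = 28
  bit 1 = 1: r = r^2 * 28 mod 41 = 28^2 * 28 = 5*28 = 17
  bit 2 = 0: r = r^2 mod 41 = 17^2 = 2
  bit 3 = 1: r = r^2 * 28 mod 41 = 2^2 * 28 = 4*28 = 30
  bit 4 = 1: r = r^2 * 28 mod 41 = 30^2 * 28 = 39*28 = 26
  -> A = 26
B = 28^33 mod 41  (bits of 33 = 100001)
  bit 0 = 1: r = r^2 * 28 mod 41 = 1^2 * 28 = 1*28 = 28
  bit 1 = 0: r = r^2 mod 41 = 28^2 = 5
  bit 2 = 0: r = r^2 mod 41 = 5^2 = 25
  bit 3 = 0: r = r^2 mod 41 = 25^2 = 10
  bit 4 = 0: r = r^2 mod 41 = 10^2 = 18
  bit 5 = 1: r = r^2 * 28 mod 41 = 18^2 * 28 = 37*28 = 11
  -> B = 11
s = B^a = 11^27 mod 41  (bits of 27 = 11011)
  bit 0 = 1: r = r^2 * 11 mod 41 = 1^2 * 11 = 1*11 = 11
  bit 1 = 1: r = r^2 * 11 mod 41 = 11^2 * 11 = 39*11 = 19
  bit 2 = 0: r = r^2 mod 41 = 19^2 = 33
  bit 3 = 1: r = r^2 * 11 mod 41 = 33^2 * 11 = 23*11 = 7
  bit 4 = 1: r = r^2 * 11 mod 41 = 7^2 * 11 = 8*11 = 6
  -> s = B^a = 6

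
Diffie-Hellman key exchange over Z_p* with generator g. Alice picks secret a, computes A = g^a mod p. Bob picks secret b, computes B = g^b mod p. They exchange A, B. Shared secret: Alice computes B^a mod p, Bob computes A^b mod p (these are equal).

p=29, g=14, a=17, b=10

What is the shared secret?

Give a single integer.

A = 14^17 mod 29  (bits of 17 = 10001)
  bit 0 = 1: r = r^2 * 14 mod 29 = 1^2 * 14 = 1*14 = 14
  bit 1 = 0: r = r^2 mod 29 = 14^2 = 22
  bit 2 = 0: r = r^2 mod 29 = 22^2 = 20
  bit 3 = 0: r = r^2 mod 29 = 20^2 = 23
  bit 4 = 1: r = r^2 * 14 mod 29 = 23^2 * 14 = 7*14 = 11
  -> A = 11
B = 14^10 mod 29  (bits of 10 = 1010)
  bit 0 = 1: r = r^2 * 14 mod 29 = 1^2 * 14 = 1*14 = 14
  bit 1 = 0: r = r^2 mod 29 = 14^2 = 22
  bit 2 = 1: r = r^2 * 14 mod 29 = 22^2 * 14 = 20*14 = 19
  bit 3 = 0: r = r^2 mod 29 = 19^2 = 13
  -> B = 13
s = B^a = 13^17 mod 29  (bits of 17 = 10001)
  bit 0 = 1: r = r^2 * 13 mod 29 = 1^2 * 13 = 1*13 = 13
  bit 1 = 0: r = r^2 mod 29 = 13^2 = 24
  bit 2 = 0: r = r^2 mod 29 = 24^2 = 25
  bit 3 = 0: r = r^2 mod 29 = 25^2 = 16
  bit 4 = 1: r = r^2 * 13 mod 29 = 16^2 * 13 = 24*13 = 22
  -> s = B^a = 22

Answer: 22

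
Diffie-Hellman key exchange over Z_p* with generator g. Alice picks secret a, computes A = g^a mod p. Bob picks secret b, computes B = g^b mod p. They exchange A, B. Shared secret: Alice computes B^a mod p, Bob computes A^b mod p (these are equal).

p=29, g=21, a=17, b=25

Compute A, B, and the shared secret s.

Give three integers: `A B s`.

A = 21^17 mod 29  (bits of 17 = 10001)
  bit 0 = 1: r = r^2 * 21 mod 29 = 1^2 * 21 = 1*21 = 21
  bit 1 = 0: r = r^2 mod 29 = 21^2 = 6
  bit 2 = 0: r = r^2 mod 29 = 6^2 = 7
  bit 3 = 0: r = r^2 mod 29 = 7^2 = 20
  bit 4 = 1: r = r^2 * 21 mod 29 = 20^2 * 21 = 23*21 = 19
  -> A = 19
B = 21^25 mod 29  (bits of 25 = 11001)
  bit 0 = 1: r = r^2 * 21 mod 29 = 1^2 * 21 = 1*21 = 21
  bit 1 = 1: r = r^2 * 21 mod 29 = 21^2 * 21 = 6*21 = 10
  bit 2 = 0: r = r^2 mod 29 = 10^2 = 13
  bit 3 = 0: r = r^2 mod 29 = 13^2 = 24
  bit 4 = 1: r = r^2 * 21 mod 29 = 24^2 * 21 = 25*21 = 3
  -> B = 3
s = B^a = 3^17 mod 29  (bits of 17 = 10001)
  bit 0 = 1: r = r^2 * 3 mod 29 = 1^2 * 3 = 1*3 = 3
  bit 1 = 0: r = r^2 mod 29 = 3^2 = 9
  bit 2 = 0: r = r^2 mod 29 = 9^2 = 23
  bit 3 = 0: r = r^2 mod 29 = 23^2 = 7
  bit 4 = 1: r = r^2 * 3 mod 29 = 7^2 * 3 = 20*3 = 2
  -> s = B^a = 2

Answer: 19 3 2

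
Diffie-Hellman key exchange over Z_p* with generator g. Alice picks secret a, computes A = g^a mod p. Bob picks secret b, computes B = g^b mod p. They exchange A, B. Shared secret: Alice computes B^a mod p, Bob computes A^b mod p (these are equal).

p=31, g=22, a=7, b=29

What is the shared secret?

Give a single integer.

Answer: 3

Derivation:
A = 22^7 mod 31  (bits of 7 = 111)
  bit 0 = 1: r = r^2 * 22 mod 31 = 1^2 * 22 = 1*22 = 22
  bit 1 = 1: r = r^2 * 22 mod 31 = 22^2 * 22 = 19*22 = 15
  bit 2 = 1: r = r^2 * 22 mod 31 = 15^2 * 22 = 8*22 = 21
  -> A = 21
B = 22^29 mod 31  (bits of 29 = 11101)
  bit 0 = 1: r = r^2 * 22 mod 31 = 1^2 * 22 = 1*22 = 22
  bit 1 = 1: r = r^2 * 22 mod 31 = 22^2 * 22 = 19*22 = 15
  bit 2 = 1: r = r^2 * 22 mod 31 = 15^2 * 22 = 8*22 = 21
  bit 3 = 0: r = r^2 mod 31 = 21^2 = 7
  bit 4 = 1: r = r^2 * 22 mod 31 = 7^2 * 22 = 18*22 = 24
  -> B = 24
s = B^a = 24^7 mod 31  (bits of 7 = 111)
  bit 0 = 1: r = r^2 * 24 mod 31 = 1^2 * 24 = 1*24 = 24
  bit 1 = 1: r = r^2 * 24 mod 31 = 24^2 * 24 = 18*24 = 29
  bit 2 = 1: r = r^2 * 24 mod 31 = 29^2 * 24 = 4*24 = 3
  -> s = B^a = 3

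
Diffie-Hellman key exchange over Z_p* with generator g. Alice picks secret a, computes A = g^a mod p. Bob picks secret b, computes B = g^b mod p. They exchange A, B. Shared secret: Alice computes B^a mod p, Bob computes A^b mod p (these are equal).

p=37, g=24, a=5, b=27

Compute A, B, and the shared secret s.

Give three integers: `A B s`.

A = 24^5 mod 37  (bits of 5 = 101)
  bit 0 = 1: r = r^2 * 24 mod 37 = 1^2 * 24 = 1*24 = 24
  bit 1 = 0: r = r^2 mod 37 = 24^2 = 21
  bit 2 = 1: r = r^2 * 24 mod 37 = 21^2 * 24 = 34*24 = 2
  -> A = 2
B = 24^27 mod 37  (bits of 27 = 11011)
  bit 0 = 1: r = r^2 * 24 mod 37 = 1^2 * 24 = 1*24 = 24
  bit 1 = 1: r = r^2 * 24 mod 37 = 24^2 * 24 = 21*24 = 23
  bit 2 = 0: r = r^2 mod 37 = 23^2 = 11
  bit 3 = 1: r = r^2 * 24 mod 37 = 11^2 * 24 = 10*24 = 18
  bit 4 = 1: r = r^2 * 24 mod 37 = 18^2 * 24 = 28*24 = 6
  -> B = 6
s = B^a = 6^5 mod 37  (bits of 5 = 101)
  bit 0 = 1: r = r^2 * 6 mod 37 = 1^2 * 6 = 1*6 = 6
  bit 1 = 0: r = r^2 mod 37 = 6^2 = 36
  bit 2 = 1: r = r^2 * 6 mod 37 = 36^2 * 6 = 1*6 = 6
  -> s = B^a = 6

Answer: 2 6 6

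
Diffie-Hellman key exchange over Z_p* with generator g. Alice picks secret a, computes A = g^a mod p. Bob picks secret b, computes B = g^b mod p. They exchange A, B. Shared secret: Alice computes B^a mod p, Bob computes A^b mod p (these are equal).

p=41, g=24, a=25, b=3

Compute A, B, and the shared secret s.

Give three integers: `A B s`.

Answer: 27 7 3

Derivation:
A = 24^25 mod 41  (bits of 25 = 11001)
  bit 0 = 1: r = r^2 * 24 mod 41 = 1^2 * 24 = 1*24 = 24
  bit 1 = 1: r = r^2 * 24 mod 41 = 24^2 * 24 = 2*24 = 7
  bit 2 = 0: r = r^2 mod 41 = 7^2 = 8
  bit 3 = 0: r = r^2 mod 41 = 8^2 = 23
  bit 4 = 1: r = r^2 * 24 mod 41 = 23^2 * 24 = 37*24 = 27
  -> A = 27
B = 24^3 mod 41  (bits of 3 = 11)
  bit 0 = 1: r = r^2 * 24 mod 41 = 1^2 * 24 = 1*24 = 24
  bit 1 = 1: r = r^2 * 24 mod 41 = 24^2 * 24 = 2*24 = 7
  -> B = 7
s = B^a = 7^25 mod 41  (bits of 25 = 11001)
  bit 0 = 1: r = r^2 * 7 mod 41 = 1^2 * 7 = 1*7 = 7
  bit 1 = 1: r = r^2 * 7 mod 41 = 7^2 * 7 = 8*7 = 15
  bit 2 = 0: r = r^2 mod 41 = 15^2 = 20
  bit 3 = 0: r = r^2 mod 41 = 20^2 = 31
  bit 4 = 1: r = r^2 * 7 mod 41 = 31^2 * 7 = 18*7 = 3
  -> s = B^a = 3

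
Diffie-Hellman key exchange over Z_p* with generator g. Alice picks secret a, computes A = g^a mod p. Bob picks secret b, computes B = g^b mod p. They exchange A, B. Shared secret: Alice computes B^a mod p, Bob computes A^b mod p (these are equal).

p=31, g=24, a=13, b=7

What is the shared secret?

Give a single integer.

Answer: 24

Derivation:
A = 24^13 mod 31  (bits of 13 = 1101)
  bit 0 = 1: r = r^2 * 24 mod 31 = 1^2 * 24 = 1*24 = 24
  bit 1 = 1: r = r^2 * 24 mod 31 = 24^2 * 24 = 18*24 = 29
  bit 2 = 0: r = r^2 mod 31 = 29^2 = 4
  bit 3 = 1: r = r^2 * 24 mod 31 = 4^2 * 24 = 16*24 = 12
  -> A = 12
B = 24^7 mod 31  (bits of 7 = 111)
  bit 0 = 1: r = r^2 * 24 mod 31 = 1^2 * 24 = 1*24 = 24
  bit 1 = 1: r = r^2 * 24 mod 31 = 24^2 * 24 = 18*24 = 29
  bit 2 = 1: r = r^2 * 24 mod 31 = 29^2 * 24 = 4*24 = 3
  -> B = 3
s = B^a = 3^13 mod 31  (bits of 13 = 1101)
  bit 0 = 1: r = r^2 * 3 mod 31 = 1^2 * 3 = 1*3 = 3
  bit 1 = 1: r = r^2 * 3 mod 31 = 3^2 * 3 = 9*3 = 27
  bit 2 = 0: r = r^2 mod 31 = 27^2 = 16
  bit 3 = 1: r = r^2 * 3 mod 31 = 16^2 * 3 = 8*3 = 24
  -> s = B^a = 24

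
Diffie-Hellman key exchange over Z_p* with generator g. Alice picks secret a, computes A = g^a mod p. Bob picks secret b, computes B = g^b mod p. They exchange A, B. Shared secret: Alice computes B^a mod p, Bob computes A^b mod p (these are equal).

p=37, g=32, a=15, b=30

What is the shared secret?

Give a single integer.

A = 32^15 mod 37  (bits of 15 = 1111)
  bit 0 = 1: r = r^2 * 32 mod 37 = 1^2 * 32 = 1*32 = 32
  bit 1 = 1: r = r^2 * 32 mod 37 = 32^2 * 32 = 25*32 = 23
  bit 2 = 1: r = r^2 * 32 mod 37 = 23^2 * 32 = 11*32 = 19
  bit 3 = 1: r = r^2 * 32 mod 37 = 19^2 * 32 = 28*32 = 8
  -> A = 8
B = 32^30 mod 37  (bits of 30 = 11110)
  bit 0 = 1: r = r^2 * 32 mod 37 = 1^2 * 32 = 1*32 = 32
  bit 1 = 1: r = r^2 * 32 mod 37 = 32^2 * 32 = 25*32 = 23
  bit 2 = 1: r = r^2 * 32 mod 37 = 23^2 * 32 = 11*32 = 19
  bit 3 = 1: r = r^2 * 32 mod 37 = 19^2 * 32 = 28*32 = 8
  bit 4 = 0: r = r^2 mod 37 = 8^2 = 27
  -> B = 27
s = B^a = 27^15 mod 37  (bits of 15 = 1111)
  bit 0 = 1: r = r^2 * 27 mod 37 = 1^2 * 27 = 1*27 = 27
  bit 1 = 1: r = r^2 * 27 mod 37 = 27^2 * 27 = 26*27 = 36
  bit 2 = 1: r = r^2 * 27 mod 37 = 36^2 * 27 = 1*27 = 27
  bit 3 = 1: r = r^2 * 27 mod 37 = 27^2 * 27 = 26*27 = 36
  -> s = B^a = 36

Answer: 36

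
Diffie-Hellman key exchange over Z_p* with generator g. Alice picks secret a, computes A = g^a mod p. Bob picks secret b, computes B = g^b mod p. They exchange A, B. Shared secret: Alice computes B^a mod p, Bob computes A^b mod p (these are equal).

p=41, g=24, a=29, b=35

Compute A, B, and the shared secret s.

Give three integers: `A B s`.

A = 24^29 mod 41  (bits of 29 = 11101)
  bit 0 = 1: r = r^2 * 24 mod 41 = 1^2 * 24 = 1*24 = 24
  bit 1 = 1: r = r^2 * 24 mod 41 = 24^2 * 24 = 2*24 = 7
  bit 2 = 1: r = r^2 * 24 mod 41 = 7^2 * 24 = 8*24 = 28
  bit 3 = 0: r = r^2 mod 41 = 28^2 = 5
  bit 4 = 1: r = r^2 * 24 mod 41 = 5^2 * 24 = 25*24 = 26
  -> A = 26
B = 24^35 mod 41  (bits of 35 = 100011)
  bit 0 = 1: r = r^2 * 24 mod 41 = 1^2 * 24 = 1*24 = 24
  bit 1 = 0: r = r^2 mod 41 = 24^2 = 2
  bit 2 = 0: r = r^2 mod 41 = 2^2 = 4
  bit 3 = 0: r = r^2 mod 41 = 4^2 = 16
  bit 4 = 1: r = r^2 * 24 mod 41 = 16^2 * 24 = 10*24 = 35
  bit 5 = 1: r = r^2 * 24 mod 41 = 35^2 * 24 = 36*24 = 3
  -> B = 3
s = B^a = 3^29 mod 41  (bits of 29 = 11101)
  bit 0 = 1: r = r^2 * 3 mod 41 = 1^2 * 3 = 1*3 = 3
  bit 1 = 1: r = r^2 * 3 mod 41 = 3^2 * 3 = 9*3 = 27
  bit 2 = 1: r = r^2 * 3 mod 41 = 27^2 * 3 = 32*3 = 14
  bit 3 = 0: r = r^2 mod 41 = 14^2 = 32
  bit 4 = 1: r = r^2 * 3 mod 41 = 32^2 * 3 = 40*3 = 38
  -> s = B^a = 38

Answer: 26 3 38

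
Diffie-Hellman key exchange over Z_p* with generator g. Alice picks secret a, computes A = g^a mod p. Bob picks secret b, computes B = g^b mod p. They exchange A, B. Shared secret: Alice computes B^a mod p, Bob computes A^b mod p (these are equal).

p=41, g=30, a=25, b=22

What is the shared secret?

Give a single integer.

Answer: 32

Derivation:
A = 30^25 mod 41  (bits of 25 = 11001)
  bit 0 = 1: r = r^2 * 30 mod 41 = 1^2 * 30 = 1*30 = 30
  bit 1 = 1: r = r^2 * 30 mod 41 = 30^2 * 30 = 39*30 = 22
  bit 2 = 0: r = r^2 mod 41 = 22^2 = 33
  bit 3 = 0: r = r^2 mod 41 = 33^2 = 23
  bit 4 = 1: r = r^2 * 30 mod 41 = 23^2 * 30 = 37*30 = 3
  -> A = 3
B = 30^22 mod 41  (bits of 22 = 10110)
  bit 0 = 1: r = r^2 * 30 mod 41 = 1^2 * 30 = 1*30 = 30
  bit 1 = 0: r = r^2 mod 41 = 30^2 = 39
  bit 2 = 1: r = r^2 * 30 mod 41 = 39^2 * 30 = 4*30 = 38
  bit 3 = 1: r = r^2 * 30 mod 41 = 38^2 * 30 = 9*30 = 24
  bit 4 = 0: r = r^2 mod 41 = 24^2 = 2
  -> B = 2
s = B^a = 2^25 mod 41  (bits of 25 = 11001)
  bit 0 = 1: r = r^2 * 2 mod 41 = 1^2 * 2 = 1*2 = 2
  bit 1 = 1: r = r^2 * 2 mod 41 = 2^2 * 2 = 4*2 = 8
  bit 2 = 0: r = r^2 mod 41 = 8^2 = 23
  bit 3 = 0: r = r^2 mod 41 = 23^2 = 37
  bit 4 = 1: r = r^2 * 2 mod 41 = 37^2 * 2 = 16*2 = 32
  -> s = B^a = 32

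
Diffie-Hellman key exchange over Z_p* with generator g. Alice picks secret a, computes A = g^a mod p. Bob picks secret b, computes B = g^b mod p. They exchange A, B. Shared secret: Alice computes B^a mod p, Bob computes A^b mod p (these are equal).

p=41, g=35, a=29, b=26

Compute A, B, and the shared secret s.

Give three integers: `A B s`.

A = 35^29 mod 41  (bits of 29 = 11101)
  bit 0 = 1: r = r^2 * 35 mod 41 = 1^2 * 35 = 1*35 = 35
  bit 1 = 1: r = r^2 * 35 mod 41 = 35^2 * 35 = 36*35 = 30
  bit 2 = 1: r = r^2 * 35 mod 41 = 30^2 * 35 = 39*35 = 12
  bit 3 = 0: r = r^2 mod 41 = 12^2 = 21
  bit 4 = 1: r = r^2 * 35 mod 41 = 21^2 * 35 = 31*35 = 19
  -> A = 19
B = 35^26 mod 41  (bits of 26 = 11010)
  bit 0 = 1: r = r^2 * 35 mod 41 = 1^2 * 35 = 1*35 = 35
  bit 1 = 1: r = r^2 * 35 mod 41 = 35^2 * 35 = 36*35 = 30
  bit 2 = 0: r = r^2 mod 41 = 30^2 = 39
  bit 3 = 1: r = r^2 * 35 mod 41 = 39^2 * 35 = 4*35 = 17
  bit 4 = 0: r = r^2 mod 41 = 17^2 = 2
  -> B = 2
s = B^a = 2^29 mod 41  (bits of 29 = 11101)
  bit 0 = 1: r = r^2 * 2 mod 41 = 1^2 * 2 = 1*2 = 2
  bit 1 = 1: r = r^2 * 2 mod 41 = 2^2 * 2 = 4*2 = 8
  bit 2 = 1: r = r^2 * 2 mod 41 = 8^2 * 2 = 23*2 = 5
  bit 3 = 0: r = r^2 mod 41 = 5^2 = 25
  bit 4 = 1: r = r^2 * 2 mod 41 = 25^2 * 2 = 10*2 = 20
  -> s = B^a = 20

Answer: 19 2 20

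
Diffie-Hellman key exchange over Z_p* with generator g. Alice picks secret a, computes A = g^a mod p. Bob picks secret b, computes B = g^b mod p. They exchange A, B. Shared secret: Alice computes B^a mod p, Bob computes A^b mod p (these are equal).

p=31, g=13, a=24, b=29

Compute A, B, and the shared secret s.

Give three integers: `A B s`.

Answer: 2 12 16

Derivation:
A = 13^24 mod 31  (bits of 24 = 11000)
  bit 0 = 1: r = r^2 * 13 mod 31 = 1^2 * 13 = 1*13 = 13
  bit 1 = 1: r = r^2 * 13 mod 31 = 13^2 * 13 = 14*13 = 27
  bit 2 = 0: r = r^2 mod 31 = 27^2 = 16
  bit 3 = 0: r = r^2 mod 31 = 16^2 = 8
  bit 4 = 0: r = r^2 mod 31 = 8^2 = 2
  -> A = 2
B = 13^29 mod 31  (bits of 29 = 11101)
  bit 0 = 1: r = r^2 * 13 mod 31 = 1^2 * 13 = 1*13 = 13
  bit 1 = 1: r = r^2 * 13 mod 31 = 13^2 * 13 = 14*13 = 27
  bit 2 = 1: r = r^2 * 13 mod 31 = 27^2 * 13 = 16*13 = 22
  bit 3 = 0: r = r^2 mod 31 = 22^2 = 19
  bit 4 = 1: r = r^2 * 13 mod 31 = 19^2 * 13 = 20*13 = 12
  -> B = 12
s = B^a = 12^24 mod 31  (bits of 24 = 11000)
  bit 0 = 1: r = r^2 * 12 mod 31 = 1^2 * 12 = 1*12 = 12
  bit 1 = 1: r = r^2 * 12 mod 31 = 12^2 * 12 = 20*12 = 23
  bit 2 = 0: r = r^2 mod 31 = 23^2 = 2
  bit 3 = 0: r = r^2 mod 31 = 2^2 = 4
  bit 4 = 0: r = r^2 mod 31 = 4^2 = 16
  -> s = B^a = 16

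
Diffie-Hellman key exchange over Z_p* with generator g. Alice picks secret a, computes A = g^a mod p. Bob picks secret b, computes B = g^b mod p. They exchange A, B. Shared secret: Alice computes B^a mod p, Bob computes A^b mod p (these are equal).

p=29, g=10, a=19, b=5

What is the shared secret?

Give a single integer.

A = 10^19 mod 29  (bits of 19 = 10011)
  bit 0 = 1: r = r^2 * 10 mod 29 = 1^2 * 10 = 1*10 = 10
  bit 1 = 0: r = r^2 mod 29 = 10^2 = 13
  bit 2 = 0: r = r^2 mod 29 = 13^2 = 24
  bit 3 = 1: r = r^2 * 10 mod 29 = 24^2 * 10 = 25*10 = 18
  bit 4 = 1: r = r^2 * 10 mod 29 = 18^2 * 10 = 5*10 = 21
  -> A = 21
B = 10^5 mod 29  (bits of 5 = 101)
  bit 0 = 1: r = r^2 * 10 mod 29 = 1^2 * 10 = 1*10 = 10
  bit 1 = 0: r = r^2 mod 29 = 10^2 = 13
  bit 2 = 1: r = r^2 * 10 mod 29 = 13^2 * 10 = 24*10 = 8
  -> B = 8
s = B^a = 8^19 mod 29  (bits of 19 = 10011)
  bit 0 = 1: r = r^2 * 8 mod 29 = 1^2 * 8 = 1*8 = 8
  bit 1 = 0: r = r^2 mod 29 = 8^2 = 6
  bit 2 = 0: r = r^2 mod 29 = 6^2 = 7
  bit 3 = 1: r = r^2 * 8 mod 29 = 7^2 * 8 = 20*8 = 15
  bit 4 = 1: r = r^2 * 8 mod 29 = 15^2 * 8 = 22*8 = 2
  -> s = B^a = 2

Answer: 2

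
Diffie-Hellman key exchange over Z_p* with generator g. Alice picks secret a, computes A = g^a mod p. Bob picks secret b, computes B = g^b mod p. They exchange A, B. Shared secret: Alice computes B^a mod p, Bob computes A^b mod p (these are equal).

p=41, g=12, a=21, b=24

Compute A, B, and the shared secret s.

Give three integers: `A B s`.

Answer: 29 10 10

Derivation:
A = 12^21 mod 41  (bits of 21 = 10101)
  bit 0 = 1: r = r^2 * 12 mod 41 = 1^2 * 12 = 1*12 = 12
  bit 1 = 0: r = r^2 mod 41 = 12^2 = 21
  bit 2 = 1: r = r^2 * 12 mod 41 = 21^2 * 12 = 31*12 = 3
  bit 3 = 0: r = r^2 mod 41 = 3^2 = 9
  bit 4 = 1: r = r^2 * 12 mod 41 = 9^2 * 12 = 40*12 = 29
  -> A = 29
B = 12^24 mod 41  (bits of 24 = 11000)
  bit 0 = 1: r = r^2 * 12 mod 41 = 1^2 * 12 = 1*12 = 12
  bit 1 = 1: r = r^2 * 12 mod 41 = 12^2 * 12 = 21*12 = 6
  bit 2 = 0: r = r^2 mod 41 = 6^2 = 36
  bit 3 = 0: r = r^2 mod 41 = 36^2 = 25
  bit 4 = 0: r = r^2 mod 41 = 25^2 = 10
  -> B = 10
s = B^a = 10^21 mod 41  (bits of 21 = 10101)
  bit 0 = 1: r = r^2 * 10 mod 41 = 1^2 * 10 = 1*10 = 10
  bit 1 = 0: r = r^2 mod 41 = 10^2 = 18
  bit 2 = 1: r = r^2 * 10 mod 41 = 18^2 * 10 = 37*10 = 1
  bit 3 = 0: r = r^2 mod 41 = 1^2 = 1
  bit 4 = 1: r = r^2 * 10 mod 41 = 1^2 * 10 = 1*10 = 10
  -> s = B^a = 10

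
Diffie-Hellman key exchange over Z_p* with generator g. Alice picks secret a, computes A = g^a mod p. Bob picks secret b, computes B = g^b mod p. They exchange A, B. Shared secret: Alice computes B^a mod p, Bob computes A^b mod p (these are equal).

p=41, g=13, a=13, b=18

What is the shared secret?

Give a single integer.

A = 13^13 mod 41  (bits of 13 = 1101)
  bit 0 = 1: r = r^2 * 13 mod 41 = 1^2 * 13 = 1*13 = 13
  bit 1 = 1: r = r^2 * 13 mod 41 = 13^2 * 13 = 5*13 = 24
  bit 2 = 0: r = r^2 mod 41 = 24^2 = 2
  bit 3 = 1: r = r^2 * 13 mod 41 = 2^2 * 13 = 4*13 = 11
  -> A = 11
B = 13^18 mod 41  (bits of 18 = 10010)
  bit 0 = 1: r = r^2 * 13 mod 41 = 1^2 * 13 = 1*13 = 13
  bit 1 = 0: r = r^2 mod 41 = 13^2 = 5
  bit 2 = 0: r = r^2 mod 41 = 5^2 = 25
  bit 3 = 1: r = r^2 * 13 mod 41 = 25^2 * 13 = 10*13 = 7
  bit 4 = 0: r = r^2 mod 41 = 7^2 = 8
  -> B = 8
s = B^a = 8^13 mod 41  (bits of 13 = 1101)
  bit 0 = 1: r = r^2 * 8 mod 41 = 1^2 * 8 = 1*8 = 8
  bit 1 = 1: r = r^2 * 8 mod 41 = 8^2 * 8 = 23*8 = 20
  bit 2 = 0: r = r^2 mod 41 = 20^2 = 31
  bit 3 = 1: r = r^2 * 8 mod 41 = 31^2 * 8 = 18*8 = 21
  -> s = B^a = 21

Answer: 21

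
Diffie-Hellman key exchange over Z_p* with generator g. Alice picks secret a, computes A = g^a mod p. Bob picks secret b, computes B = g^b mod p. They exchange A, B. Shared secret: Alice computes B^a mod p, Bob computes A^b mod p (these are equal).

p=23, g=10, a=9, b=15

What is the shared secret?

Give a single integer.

Answer: 11

Derivation:
A = 10^9 mod 23  (bits of 9 = 1001)
  bit 0 = 1: r = r^2 * 10 mod 23 = 1^2 * 10 = 1*10 = 10
  bit 1 = 0: r = r^2 mod 23 = 10^2 = 8
  bit 2 = 0: r = r^2 mod 23 = 8^2 = 18
  bit 3 = 1: r = r^2 * 10 mod 23 = 18^2 * 10 = 2*10 = 20
  -> A = 20
B = 10^15 mod 23  (bits of 15 = 1111)
  bit 0 = 1: r = r^2 * 10 mod 23 = 1^2 * 10 = 1*10 = 10
  bit 1 = 1: r = r^2 * 10 mod 23 = 10^2 * 10 = 8*10 = 11
  bit 2 = 1: r = r^2 * 10 mod 23 = 11^2 * 10 = 6*10 = 14
  bit 3 = 1: r = r^2 * 10 mod 23 = 14^2 * 10 = 12*10 = 5
  -> B = 5
s = B^a = 5^9 mod 23  (bits of 9 = 1001)
  bit 0 = 1: r = r^2 * 5 mod 23 = 1^2 * 5 = 1*5 = 5
  bit 1 = 0: r = r^2 mod 23 = 5^2 = 2
  bit 2 = 0: r = r^2 mod 23 = 2^2 = 4
  bit 3 = 1: r = r^2 * 5 mod 23 = 4^2 * 5 = 16*5 = 11
  -> s = B^a = 11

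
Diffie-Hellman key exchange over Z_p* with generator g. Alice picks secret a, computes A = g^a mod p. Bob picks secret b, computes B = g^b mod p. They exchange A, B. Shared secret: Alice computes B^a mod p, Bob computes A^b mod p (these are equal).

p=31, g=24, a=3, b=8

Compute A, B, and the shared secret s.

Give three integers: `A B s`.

A = 24^3 mod 31  (bits of 3 = 11)
  bit 0 = 1: r = r^2 * 24 mod 31 = 1^2 * 24 = 1*24 = 24
  bit 1 = 1: r = r^2 * 24 mod 31 = 24^2 * 24 = 18*24 = 29
  -> A = 29
B = 24^8 mod 31  (bits of 8 = 1000)
  bit 0 = 1: r = r^2 * 24 mod 31 = 1^2 * 24 = 1*24 = 24
  bit 1 = 0: r = r^2 mod 31 = 24^2 = 18
  bit 2 = 0: r = r^2 mod 31 = 18^2 = 14
  bit 3 = 0: r = r^2 mod 31 = 14^2 = 10
  -> B = 10
s = B^a = 10^3 mod 31  (bits of 3 = 11)
  bit 0 = 1: r = r^2 * 10 mod 31 = 1^2 * 10 = 1*10 = 10
  bit 1 = 1: r = r^2 * 10 mod 31 = 10^2 * 10 = 7*10 = 8
  -> s = B^a = 8

Answer: 29 10 8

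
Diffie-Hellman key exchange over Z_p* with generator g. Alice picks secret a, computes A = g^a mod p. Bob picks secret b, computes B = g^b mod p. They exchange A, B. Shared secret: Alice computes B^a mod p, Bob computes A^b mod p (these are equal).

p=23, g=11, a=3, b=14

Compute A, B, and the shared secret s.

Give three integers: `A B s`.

Answer: 20 3 4

Derivation:
A = 11^3 mod 23  (bits of 3 = 11)
  bit 0 = 1: r = r^2 * 11 mod 23 = 1^2 * 11 = 1*11 = 11
  bit 1 = 1: r = r^2 * 11 mod 23 = 11^2 * 11 = 6*11 = 20
  -> A = 20
B = 11^14 mod 23  (bits of 14 = 1110)
  bit 0 = 1: r = r^2 * 11 mod 23 = 1^2 * 11 = 1*11 = 11
  bit 1 = 1: r = r^2 * 11 mod 23 = 11^2 * 11 = 6*11 = 20
  bit 2 = 1: r = r^2 * 11 mod 23 = 20^2 * 11 = 9*11 = 7
  bit 3 = 0: r = r^2 mod 23 = 7^2 = 3
  -> B = 3
s = B^a = 3^3 mod 23  (bits of 3 = 11)
  bit 0 = 1: r = r^2 * 3 mod 23 = 1^2 * 3 = 1*3 = 3
  bit 1 = 1: r = r^2 * 3 mod 23 = 3^2 * 3 = 9*3 = 4
  -> s = B^a = 4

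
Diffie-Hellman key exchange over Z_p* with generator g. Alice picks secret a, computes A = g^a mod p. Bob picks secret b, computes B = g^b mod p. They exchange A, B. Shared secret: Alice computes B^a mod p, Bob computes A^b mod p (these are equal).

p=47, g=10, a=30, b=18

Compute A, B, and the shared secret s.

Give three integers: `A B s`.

Answer: 2 3 25

Derivation:
A = 10^30 mod 47  (bits of 30 = 11110)
  bit 0 = 1: r = r^2 * 10 mod 47 = 1^2 * 10 = 1*10 = 10
  bit 1 = 1: r = r^2 * 10 mod 47 = 10^2 * 10 = 6*10 = 13
  bit 2 = 1: r = r^2 * 10 mod 47 = 13^2 * 10 = 28*10 = 45
  bit 3 = 1: r = r^2 * 10 mod 47 = 45^2 * 10 = 4*10 = 40
  bit 4 = 0: r = r^2 mod 47 = 40^2 = 2
  -> A = 2
B = 10^18 mod 47  (bits of 18 = 10010)
  bit 0 = 1: r = r^2 * 10 mod 47 = 1^2 * 10 = 1*10 = 10
  bit 1 = 0: r = r^2 mod 47 = 10^2 = 6
  bit 2 = 0: r = r^2 mod 47 = 6^2 = 36
  bit 3 = 1: r = r^2 * 10 mod 47 = 36^2 * 10 = 27*10 = 35
  bit 4 = 0: r = r^2 mod 47 = 35^2 = 3
  -> B = 3
s = B^a = 3^30 mod 47  (bits of 30 = 11110)
  bit 0 = 1: r = r^2 * 3 mod 47 = 1^2 * 3 = 1*3 = 3
  bit 1 = 1: r = r^2 * 3 mod 47 = 3^2 * 3 = 9*3 = 27
  bit 2 = 1: r = r^2 * 3 mod 47 = 27^2 * 3 = 24*3 = 25
  bit 3 = 1: r = r^2 * 3 mod 47 = 25^2 * 3 = 14*3 = 42
  bit 4 = 0: r = r^2 mod 47 = 42^2 = 25
  -> s = B^a = 25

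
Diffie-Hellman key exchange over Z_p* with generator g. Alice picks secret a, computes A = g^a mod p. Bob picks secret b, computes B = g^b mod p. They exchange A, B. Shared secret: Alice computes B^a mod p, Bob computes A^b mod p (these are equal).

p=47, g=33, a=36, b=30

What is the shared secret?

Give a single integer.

Answer: 37

Derivation:
A = 33^36 mod 47  (bits of 36 = 100100)
  bit 0 = 1: r = r^2 * 33 mod 47 = 1^2 * 33 = 1*33 = 33
  bit 1 = 0: r = r^2 mod 47 = 33^2 = 8
  bit 2 = 0: r = r^2 mod 47 = 8^2 = 17
  bit 3 = 1: r = r^2 * 33 mod 47 = 17^2 * 33 = 7*33 = 43
  bit 4 = 0: r = r^2 mod 47 = 43^2 = 16
  bit 5 = 0: r = r^2 mod 47 = 16^2 = 21
  -> A = 21
B = 33^30 mod 47  (bits of 30 = 11110)
  bit 0 = 1: r = r^2 * 33 mod 47 = 1^2 * 33 = 1*33 = 33
  bit 1 = 1: r = r^2 * 33 mod 47 = 33^2 * 33 = 8*33 = 29
  bit 2 = 1: r = r^2 * 33 mod 47 = 29^2 * 33 = 42*33 = 23
  bit 3 = 1: r = r^2 * 33 mod 47 = 23^2 * 33 = 12*33 = 20
  bit 4 = 0: r = r^2 mod 47 = 20^2 = 24
  -> B = 24
s = B^a = 24^36 mod 47  (bits of 36 = 100100)
  bit 0 = 1: r = r^2 * 24 mod 47 = 1^2 * 24 = 1*24 = 24
  bit 1 = 0: r = r^2 mod 47 = 24^2 = 12
  bit 2 = 0: r = r^2 mod 47 = 12^2 = 3
  bit 3 = 1: r = r^2 * 24 mod 47 = 3^2 * 24 = 9*24 = 28
  bit 4 = 0: r = r^2 mod 47 = 28^2 = 32
  bit 5 = 0: r = r^2 mod 47 = 32^2 = 37
  -> s = B^a = 37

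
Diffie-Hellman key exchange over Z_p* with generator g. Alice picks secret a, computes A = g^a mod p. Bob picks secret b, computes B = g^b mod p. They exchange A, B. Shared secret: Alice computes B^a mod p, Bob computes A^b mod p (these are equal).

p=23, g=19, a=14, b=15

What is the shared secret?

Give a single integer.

A = 19^14 mod 23  (bits of 14 = 1110)
  bit 0 = 1: r = r^2 * 19 mod 23 = 1^2 * 19 = 1*19 = 19
  bit 1 = 1: r = r^2 * 19 mod 23 = 19^2 * 19 = 16*19 = 5
  bit 2 = 1: r = r^2 * 19 mod 23 = 5^2 * 19 = 2*19 = 15
  bit 3 = 0: r = r^2 mod 23 = 15^2 = 18
  -> A = 18
B = 19^15 mod 23  (bits of 15 = 1111)
  bit 0 = 1: r = r^2 * 19 mod 23 = 1^2 * 19 = 1*19 = 19
  bit 1 = 1: r = r^2 * 19 mod 23 = 19^2 * 19 = 16*19 = 5
  bit 2 = 1: r = r^2 * 19 mod 23 = 5^2 * 19 = 2*19 = 15
  bit 3 = 1: r = r^2 * 19 mod 23 = 15^2 * 19 = 18*19 = 20
  -> B = 20
s = B^a = 20^14 mod 23  (bits of 14 = 1110)
  bit 0 = 1: r = r^2 * 20 mod 23 = 1^2 * 20 = 1*20 = 20
  bit 1 = 1: r = r^2 * 20 mod 23 = 20^2 * 20 = 9*20 = 19
  bit 2 = 1: r = r^2 * 20 mod 23 = 19^2 * 20 = 16*20 = 21
  bit 3 = 0: r = r^2 mod 23 = 21^2 = 4
  -> s = B^a = 4

Answer: 4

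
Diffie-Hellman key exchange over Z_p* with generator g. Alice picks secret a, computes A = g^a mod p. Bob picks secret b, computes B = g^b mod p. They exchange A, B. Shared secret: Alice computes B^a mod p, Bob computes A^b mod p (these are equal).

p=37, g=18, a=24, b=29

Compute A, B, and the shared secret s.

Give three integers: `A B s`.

A = 18^24 mod 37  (bits of 24 = 11000)
  bit 0 = 1: r = r^2 * 18 mod 37 = 1^2 * 18 = 1*18 = 18
  bit 1 = 1: r = r^2 * 18 mod 37 = 18^2 * 18 = 28*18 = 23
  bit 2 = 0: r = r^2 mod 37 = 23^2 = 11
  bit 3 = 0: r = r^2 mod 37 = 11^2 = 10
  bit 4 = 0: r = r^2 mod 37 = 10^2 = 26
  -> A = 26
B = 18^29 mod 37  (bits of 29 = 11101)
  bit 0 = 1: r = r^2 * 18 mod 37 = 1^2 * 18 = 1*18 = 18
  bit 1 = 1: r = r^2 * 18 mod 37 = 18^2 * 18 = 28*18 = 23
  bit 2 = 1: r = r^2 * 18 mod 37 = 23^2 * 18 = 11*18 = 13
  bit 3 = 0: r = r^2 mod 37 = 13^2 = 21
  bit 4 = 1: r = r^2 * 18 mod 37 = 21^2 * 18 = 34*18 = 20
  -> B = 20
s = B^a = 20^24 mod 37  (bits of 24 = 11000)
  bit 0 = 1: r = r^2 * 20 mod 37 = 1^2 * 20 = 1*20 = 20
  bit 1 = 1: r = r^2 * 20 mod 37 = 20^2 * 20 = 30*20 = 8
  bit 2 = 0: r = r^2 mod 37 = 8^2 = 27
  bit 3 = 0: r = r^2 mod 37 = 27^2 = 26
  bit 4 = 0: r = r^2 mod 37 = 26^2 = 10
  -> s = B^a = 10

Answer: 26 20 10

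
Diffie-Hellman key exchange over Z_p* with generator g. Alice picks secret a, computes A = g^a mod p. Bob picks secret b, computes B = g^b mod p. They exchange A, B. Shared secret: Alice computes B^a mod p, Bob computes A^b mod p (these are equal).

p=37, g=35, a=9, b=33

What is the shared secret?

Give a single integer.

A = 35^9 mod 37  (bits of 9 = 1001)
  bit 0 = 1: r = r^2 * 35 mod 37 = 1^2 * 35 = 1*35 = 35
  bit 1 = 0: r = r^2 mod 37 = 35^2 = 4
  bit 2 = 0: r = r^2 mod 37 = 4^2 = 16
  bit 3 = 1: r = r^2 * 35 mod 37 = 16^2 * 35 = 34*35 = 6
  -> A = 6
B = 35^33 mod 37  (bits of 33 = 100001)
  bit 0 = 1: r = r^2 * 35 mod 37 = 1^2 * 35 = 1*35 = 35
  bit 1 = 0: r = r^2 mod 37 = 35^2 = 4
  bit 2 = 0: r = r^2 mod 37 = 4^2 = 16
  bit 3 = 0: r = r^2 mod 37 = 16^2 = 34
  bit 4 = 0: r = r^2 mod 37 = 34^2 = 9
  bit 5 = 1: r = r^2 * 35 mod 37 = 9^2 * 35 = 7*35 = 23
  -> B = 23
s = B^a = 23^9 mod 37  (bits of 9 = 1001)
  bit 0 = 1: r = r^2 * 23 mod 37 = 1^2 * 23 = 1*23 = 23
  bit 1 = 0: r = r^2 mod 37 = 23^2 = 11
  bit 2 = 0: r = r^2 mod 37 = 11^2 = 10
  bit 3 = 1: r = r^2 * 23 mod 37 = 10^2 * 23 = 26*23 = 6
  -> s = B^a = 6

Answer: 6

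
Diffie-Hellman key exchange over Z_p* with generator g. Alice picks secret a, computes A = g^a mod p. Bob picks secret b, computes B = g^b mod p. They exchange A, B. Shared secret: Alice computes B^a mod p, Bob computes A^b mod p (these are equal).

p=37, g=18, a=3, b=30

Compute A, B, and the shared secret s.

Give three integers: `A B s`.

Answer: 23 27 36

Derivation:
A = 18^3 mod 37  (bits of 3 = 11)
  bit 0 = 1: r = r^2 * 18 mod 37 = 1^2 * 18 = 1*18 = 18
  bit 1 = 1: r = r^2 * 18 mod 37 = 18^2 * 18 = 28*18 = 23
  -> A = 23
B = 18^30 mod 37  (bits of 30 = 11110)
  bit 0 = 1: r = r^2 * 18 mod 37 = 1^2 * 18 = 1*18 = 18
  bit 1 = 1: r = r^2 * 18 mod 37 = 18^2 * 18 = 28*18 = 23
  bit 2 = 1: r = r^2 * 18 mod 37 = 23^2 * 18 = 11*18 = 13
  bit 3 = 1: r = r^2 * 18 mod 37 = 13^2 * 18 = 21*18 = 8
  bit 4 = 0: r = r^2 mod 37 = 8^2 = 27
  -> B = 27
s = B^a = 27^3 mod 37  (bits of 3 = 11)
  bit 0 = 1: r = r^2 * 27 mod 37 = 1^2 * 27 = 1*27 = 27
  bit 1 = 1: r = r^2 * 27 mod 37 = 27^2 * 27 = 26*27 = 36
  -> s = B^a = 36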